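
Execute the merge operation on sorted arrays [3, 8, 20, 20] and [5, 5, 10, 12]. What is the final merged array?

Merging process:

Compare 3 vs 5: take 3 from left. Merged: [3]
Compare 8 vs 5: take 5 from right. Merged: [3, 5]
Compare 8 vs 5: take 5 from right. Merged: [3, 5, 5]
Compare 8 vs 10: take 8 from left. Merged: [3, 5, 5, 8]
Compare 20 vs 10: take 10 from right. Merged: [3, 5, 5, 8, 10]
Compare 20 vs 12: take 12 from right. Merged: [3, 5, 5, 8, 10, 12]
Append remaining from left: [20, 20]. Merged: [3, 5, 5, 8, 10, 12, 20, 20]

Final merged array: [3, 5, 5, 8, 10, 12, 20, 20]
Total comparisons: 6

The merged array is [3, 5, 5, 8, 10, 12, 20, 20], requiring 6 comparisons. The merge step runs in O(n) time where n is the total number of elements.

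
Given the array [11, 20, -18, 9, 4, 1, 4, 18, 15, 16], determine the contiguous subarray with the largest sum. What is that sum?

Using Kadane's algorithm on [11, 20, -18, 9, 4, 1, 4, 18, 15, 16]:

Scanning through the array:
Position 1 (value 20): max_ending_here = 31, max_so_far = 31
Position 2 (value -18): max_ending_here = 13, max_so_far = 31
Position 3 (value 9): max_ending_here = 22, max_so_far = 31
Position 4 (value 4): max_ending_here = 26, max_so_far = 31
Position 5 (value 1): max_ending_here = 27, max_so_far = 31
Position 6 (value 4): max_ending_here = 31, max_so_far = 31
Position 7 (value 18): max_ending_here = 49, max_so_far = 49
Position 8 (value 15): max_ending_here = 64, max_so_far = 64
Position 9 (value 16): max_ending_here = 80, max_so_far = 80

Maximum subarray: [11, 20, -18, 9, 4, 1, 4, 18, 15, 16]
Maximum sum: 80

The maximum subarray is [11, 20, -18, 9, 4, 1, 4, 18, 15, 16] with sum 80. This subarray runs from index 0 to index 9.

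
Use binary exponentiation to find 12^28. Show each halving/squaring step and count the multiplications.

Computing 12^28 by squaring (build up from 12^1; each line after the first costs one multiplication):

12^1 = 12
12^2 = (12^1)^2 = 12^2 = 144
12^3 = 12 * 12^2 = 12 * 144 = 1728
12^6 = (12^3)^2 = 1728^2 = 2985984
12^7 = 12 * 12^6 = 12 * 2985984 = 35831808
12^14 = (12^7)^2 = 35831808^2 = 1283918464548864
12^28 = (12^14)^2 = 1283918464548864^2 = 1648446623609512543951043690496

Result: 1648446623609512543951043690496
Multiplications needed: 6 (6 lines after 12^1)

12^28 = 1648446623609512543951043690496. Using exponentiation by squaring, this requires 6 multiplications. The key idea: if the exponent is even, square the half-power; if odd, multiply by the base once.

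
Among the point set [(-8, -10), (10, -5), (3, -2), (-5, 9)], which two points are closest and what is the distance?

Computing all pairwise distances among 4 points:

d((-8, -10), (10, -5)) = 18.6815
d((-8, -10), (3, -2)) = 13.6015
d((-8, -10), (-5, 9)) = 19.2354
d((10, -5), (3, -2)) = 7.6158 <-- minimum
d((10, -5), (-5, 9)) = 20.5183
d((3, -2), (-5, 9)) = 13.6015

Closest pair: (10, -5) and (3, -2) with distance 7.6158

The closest pair is (10, -5) and (3, -2) with Euclidean distance 7.6158. For 4 points, brute-force pairwise comparison is shown above. For large n, the divide-and-conquer algorithm (sort by x, recurse on halves, check the dividing strip) achieves O(n log n).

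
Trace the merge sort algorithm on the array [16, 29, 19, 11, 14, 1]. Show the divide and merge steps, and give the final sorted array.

Merge sort trace:

Split: [16, 29, 19, 11, 14, 1] -> [16, 29, 19] and [11, 14, 1]
  Split: [16, 29, 19] -> [16] and [29, 19]
    Split: [29, 19] -> [29] and [19]
    Merge: [29] + [19] -> [19, 29]
  Merge: [16] + [19, 29] -> [16, 19, 29]
  Split: [11, 14, 1] -> [11] and [14, 1]
    Split: [14, 1] -> [14] and [1]
    Merge: [14] + [1] -> [1, 14]
  Merge: [11] + [1, 14] -> [1, 11, 14]
Merge: [16, 19, 29] + [1, 11, 14] -> [1, 11, 14, 16, 19, 29]

Final sorted array: [1, 11, 14, 16, 19, 29]

The merge sort proceeds by recursively splitting the array and merging sorted halves.
After all merges, the sorted array is [1, 11, 14, 16, 19, 29].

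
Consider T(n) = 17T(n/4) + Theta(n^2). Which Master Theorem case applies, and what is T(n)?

Master Theorem for T(n) = 17T(n/4) + O(n^2):

a = 17, b = 4, c = 2
log_b(a) = log_4(17) = 2.0437

Case 1: c = 2 < log_4(17) = 2.0437
T(n) = O(n^(log_4 17))

For T(n) = 17T(n/4) + O(n^2): log_4(17) = 2.0437. This is Case 1 of the Master Theorem (c < log_b(a), work dominated by leaves), giving O(n^(log_4 17)).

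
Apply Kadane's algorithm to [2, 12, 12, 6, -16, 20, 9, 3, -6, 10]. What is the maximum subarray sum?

Using Kadane's algorithm on [2, 12, 12, 6, -16, 20, 9, 3, -6, 10]:

Scanning through the array:
Position 1 (value 12): max_ending_here = 14, max_so_far = 14
Position 2 (value 12): max_ending_here = 26, max_so_far = 26
Position 3 (value 6): max_ending_here = 32, max_so_far = 32
Position 4 (value -16): max_ending_here = 16, max_so_far = 32
Position 5 (value 20): max_ending_here = 36, max_so_far = 36
Position 6 (value 9): max_ending_here = 45, max_so_far = 45
Position 7 (value 3): max_ending_here = 48, max_so_far = 48
Position 8 (value -6): max_ending_here = 42, max_so_far = 48
Position 9 (value 10): max_ending_here = 52, max_so_far = 52

Maximum subarray: [2, 12, 12, 6, -16, 20, 9, 3, -6, 10]
Maximum sum: 52

The maximum subarray is [2, 12, 12, 6, -16, 20, 9, 3, -6, 10] with sum 52. This subarray runs from index 0 to index 9.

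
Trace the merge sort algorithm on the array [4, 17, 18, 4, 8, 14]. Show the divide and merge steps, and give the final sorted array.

Merge sort trace:

Split: [4, 17, 18, 4, 8, 14] -> [4, 17, 18] and [4, 8, 14]
  Split: [4, 17, 18] -> [4] and [17, 18]
    Split: [17, 18] -> [17] and [18]
    Merge: [17] + [18] -> [17, 18]
  Merge: [4] + [17, 18] -> [4, 17, 18]
  Split: [4, 8, 14] -> [4] and [8, 14]
    Split: [8, 14] -> [8] and [14]
    Merge: [8] + [14] -> [8, 14]
  Merge: [4] + [8, 14] -> [4, 8, 14]
Merge: [4, 17, 18] + [4, 8, 14] -> [4, 4, 8, 14, 17, 18]

Final sorted array: [4, 4, 8, 14, 17, 18]

The merge sort proceeds by recursively splitting the array and merging sorted halves.
After all merges, the sorted array is [4, 4, 8, 14, 17, 18].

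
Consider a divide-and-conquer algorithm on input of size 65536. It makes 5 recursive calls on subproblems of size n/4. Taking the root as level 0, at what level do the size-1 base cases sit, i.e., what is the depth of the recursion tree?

For divide and conquer with division factor 4:

Problem sizes at each level:
Level 0: 65536
Level 1: 16384
Level 2: 4096
Level 3: 1024
Level 4: 256
Level 5: 64
Level 6: 16
Level 7: 4
Level 8: 1

The root is level 0 and the size-1 base case is level 8 (the tree spans levels 0 through 8, i.e. 9 levels counting the root), so the depth is the number of divisions: log_4(65536) = 8

The recursion tree depth is log_4(65536) = 8. At each level, the problem size is divided by 4, so it takes 8 divisions to reduce to a base case of size 1. The algorithm makes 5 recursive calls at each level.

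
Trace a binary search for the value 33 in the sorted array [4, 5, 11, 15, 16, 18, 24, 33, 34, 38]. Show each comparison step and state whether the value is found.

Binary search for 33 in [4, 5, 11, 15, 16, 18, 24, 33, 34, 38]:

lo=0, hi=9, mid=4, arr[mid]=16 -> 16 < 33, search right half
lo=5, hi=9, mid=7, arr[mid]=33 -> Found target at index 7!

Binary search finds 33 at index 7 after 2 comparisons. The search repeatedly halves the search space by comparing with the middle element.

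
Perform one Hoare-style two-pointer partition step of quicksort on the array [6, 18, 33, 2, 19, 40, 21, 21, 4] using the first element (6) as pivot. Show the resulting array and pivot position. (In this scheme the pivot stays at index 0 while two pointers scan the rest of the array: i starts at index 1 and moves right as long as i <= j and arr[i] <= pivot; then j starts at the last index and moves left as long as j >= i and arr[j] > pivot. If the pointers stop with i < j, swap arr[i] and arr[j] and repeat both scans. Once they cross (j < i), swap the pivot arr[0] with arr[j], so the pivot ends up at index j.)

Hoare-style two-pointer partition with pivot = 6:

Initial array: [6, 18, 33, 2, 19, 40, 21, 21, 4]

Pointers start at i = 1, j = 8.
i stops at index 1 (arr[1]=18 > 6), j stops at index 8 (arr[8]=4 <= 6): swap arr[1] and arr[8], array becomes [6, 4, 33, 2, 19, 40, 21, 21, 18]
i stops at index 2 (arr[2]=33 > 6), j stops at index 3 (arr[3]=2 <= 6): swap arr[2] and arr[3], array becomes [6, 4, 2, 33, 19, 40, 21, 21, 18]
i ends at 3, j ends at 2: the pointers have crossed (j < i), so scanning stops.

Swap pivot arr[0] with arr[2] to place pivot at position 2: [2, 4, 6, 33, 19, 40, 21, 21, 18]
Pivot position: 2

After partitioning with pivot 6, the array becomes [2, 4, 6, 33, 19, 40, 21, 21, 18]. The pivot is placed at index 2. All elements to the left of the pivot are <= 6, and all elements to the right are > 6.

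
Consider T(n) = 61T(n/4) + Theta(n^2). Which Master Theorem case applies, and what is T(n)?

Master Theorem for T(n) = 61T(n/4) + O(n^2):

a = 61, b = 4, c = 2
log_b(a) = log_4(61) = 2.9654

Case 1: c = 2 < log_4(61) = 2.9654
T(n) = O(n^(log_4 61))

For T(n) = 61T(n/4) + O(n^2): log_4(61) = 2.9654. This is Case 1 of the Master Theorem (c < log_b(a), work dominated by leaves), giving O(n^(log_4 61)).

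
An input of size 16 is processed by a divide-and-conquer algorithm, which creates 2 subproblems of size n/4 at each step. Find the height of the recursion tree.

For divide and conquer with division factor 4:

Problem sizes at each level:
Level 0: 16
Level 1: 4
Level 2: 1

The root is level 0 and the size-1 base case is level 2 (the tree spans levels 0 through 2, i.e. 3 levels counting the root), so the depth is the number of divisions: log_4(16) = 2

The recursion tree depth is log_4(16) = 2. At each level, the problem size is divided by 4, so it takes 2 divisions to reduce to a base case of size 1. The algorithm makes 2 recursive calls at each level.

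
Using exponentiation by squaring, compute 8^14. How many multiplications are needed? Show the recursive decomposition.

Computing 8^14 by squaring (build up from 8^1; each line after the first costs one multiplication):

8^1 = 8
8^2 = (8^1)^2 = 8^2 = 64
8^3 = 8 * 8^2 = 8 * 64 = 512
8^6 = (8^3)^2 = 512^2 = 262144
8^7 = 8 * 8^6 = 8 * 262144 = 2097152
8^14 = (8^7)^2 = 2097152^2 = 4398046511104

Result: 4398046511104
Multiplications needed: 5 (5 lines after 8^1)

8^14 = 4398046511104. Using exponentiation by squaring, this requires 5 multiplications. The key idea: if the exponent is even, square the half-power; if odd, multiply by the base once.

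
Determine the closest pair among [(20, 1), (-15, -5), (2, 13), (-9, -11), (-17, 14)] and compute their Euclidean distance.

Computing all pairwise distances among 5 points:

d((20, 1), (-15, -5)) = 35.5106
d((20, 1), (2, 13)) = 21.6333
d((20, 1), (-9, -11)) = 31.3847
d((20, 1), (-17, 14)) = 39.2173
d((-15, -5), (2, 13)) = 24.7588
d((-15, -5), (-9, -11)) = 8.4853 <-- minimum
d((-15, -5), (-17, 14)) = 19.105
d((2, 13), (-9, -11)) = 26.4008
d((2, 13), (-17, 14)) = 19.0263
d((-9, -11), (-17, 14)) = 26.2488

Closest pair: (-15, -5) and (-9, -11) with distance 8.4853

The closest pair is (-15, -5) and (-9, -11) with Euclidean distance 8.4853. For 5 points, brute-force pairwise comparison is shown above. For large n, the divide-and-conquer algorithm (sort by x, recurse on halves, check the dividing strip) achieves O(n log n).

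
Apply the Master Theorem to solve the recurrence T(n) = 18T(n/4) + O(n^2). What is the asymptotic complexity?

Master Theorem for T(n) = 18T(n/4) + O(n^2):

a = 18, b = 4, c = 2
log_b(a) = log_4(18) = 2.0850

Case 1: c = 2 < log_4(18) = 2.0850
T(n) = O(n^(log_4 18))

For T(n) = 18T(n/4) + O(n^2): log_4(18) = 2.0850. This is Case 1 of the Master Theorem (c < log_b(a), work dominated by leaves), giving O(n^(log_4 18)).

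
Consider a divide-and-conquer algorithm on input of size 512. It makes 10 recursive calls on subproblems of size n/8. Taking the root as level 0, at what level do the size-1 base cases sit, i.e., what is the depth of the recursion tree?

For divide and conquer with division factor 8:

Problem sizes at each level:
Level 0: 512
Level 1: 64
Level 2: 8
Level 3: 1

The root is level 0 and the size-1 base case is level 3 (the tree spans levels 0 through 3, i.e. 4 levels counting the root), so the depth is the number of divisions: log_8(512) = 3

The recursion tree depth is log_8(512) = 3. At each level, the problem size is divided by 8, so it takes 3 divisions to reduce to a base case of size 1. The algorithm makes 10 recursive calls at each level.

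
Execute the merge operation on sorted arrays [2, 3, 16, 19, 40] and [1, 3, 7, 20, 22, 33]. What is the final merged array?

Merging process:

Compare 2 vs 1: take 1 from right. Merged: [1]
Compare 2 vs 3: take 2 from left. Merged: [1, 2]
Compare 3 vs 3: take 3 from left. Merged: [1, 2, 3]
Compare 16 vs 3: take 3 from right. Merged: [1, 2, 3, 3]
Compare 16 vs 7: take 7 from right. Merged: [1, 2, 3, 3, 7]
Compare 16 vs 20: take 16 from left. Merged: [1, 2, 3, 3, 7, 16]
Compare 19 vs 20: take 19 from left. Merged: [1, 2, 3, 3, 7, 16, 19]
Compare 40 vs 20: take 20 from right. Merged: [1, 2, 3, 3, 7, 16, 19, 20]
Compare 40 vs 22: take 22 from right. Merged: [1, 2, 3, 3, 7, 16, 19, 20, 22]
Compare 40 vs 33: take 33 from right. Merged: [1, 2, 3, 3, 7, 16, 19, 20, 22, 33]
Append remaining from left: [40]. Merged: [1, 2, 3, 3, 7, 16, 19, 20, 22, 33, 40]

Final merged array: [1, 2, 3, 3, 7, 16, 19, 20, 22, 33, 40]
Total comparisons: 10

The merged array is [1, 2, 3, 3, 7, 16, 19, 20, 22, 33, 40], requiring 10 comparisons. The merge step runs in O(n) time where n is the total number of elements.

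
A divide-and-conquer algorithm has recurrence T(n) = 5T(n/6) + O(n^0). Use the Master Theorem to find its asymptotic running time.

Master Theorem for T(n) = 5T(n/6) + O(n^0):

a = 5, b = 6, c = 0
log_b(a) = log_6(5) = 0.8982

Case 1: c = 0 < log_6(5) = 0.8982
T(n) = O(n^(log_6 5))

For T(n) = 5T(n/6) + O(n^0): log_6(5) = 0.8982. This is Case 1 of the Master Theorem (c < log_b(a), work dominated by leaves), giving O(n^(log_6 5)).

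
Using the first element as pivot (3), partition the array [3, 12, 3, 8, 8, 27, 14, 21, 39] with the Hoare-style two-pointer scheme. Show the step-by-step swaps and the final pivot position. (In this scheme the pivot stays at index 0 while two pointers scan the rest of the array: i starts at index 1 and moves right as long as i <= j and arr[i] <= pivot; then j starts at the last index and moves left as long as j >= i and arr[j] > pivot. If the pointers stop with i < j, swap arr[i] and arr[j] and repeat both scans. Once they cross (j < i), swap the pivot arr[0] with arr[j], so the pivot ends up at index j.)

Hoare-style two-pointer partition with pivot = 3:

Initial array: [3, 12, 3, 8, 8, 27, 14, 21, 39]

Pointers start at i = 1, j = 8.
i stops at index 1 (arr[1]=12 > 3), j stops at index 2 (arr[2]=3 <= 3): swap arr[1] and arr[2], array becomes [3, 3, 12, 8, 8, 27, 14, 21, 39]
i ends at 2, j ends at 1: the pointers have crossed (j < i), so scanning stops.

Swap pivot arr[0] with arr[1] to place pivot at position 1: [3, 3, 12, 8, 8, 27, 14, 21, 39]
Pivot position: 1

After partitioning with pivot 3, the array becomes [3, 3, 12, 8, 8, 27, 14, 21, 39]. The pivot is placed at index 1. All elements to the left of the pivot are <= 3, and all elements to the right are > 3.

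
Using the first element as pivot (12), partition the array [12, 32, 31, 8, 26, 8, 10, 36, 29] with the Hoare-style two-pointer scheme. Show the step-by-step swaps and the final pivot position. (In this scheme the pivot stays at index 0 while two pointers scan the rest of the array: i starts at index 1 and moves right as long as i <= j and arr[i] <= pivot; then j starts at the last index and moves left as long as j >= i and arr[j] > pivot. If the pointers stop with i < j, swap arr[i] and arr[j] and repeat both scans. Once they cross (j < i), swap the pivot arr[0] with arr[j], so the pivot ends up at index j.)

Hoare-style two-pointer partition with pivot = 12:

Initial array: [12, 32, 31, 8, 26, 8, 10, 36, 29]

Pointers start at i = 1, j = 8.
i stops at index 1 (arr[1]=32 > 12), j stops at index 6 (arr[6]=10 <= 12): swap arr[1] and arr[6], array becomes [12, 10, 31, 8, 26, 8, 32, 36, 29]
i stops at index 2 (arr[2]=31 > 12), j stops at index 5 (arr[5]=8 <= 12): swap arr[2] and arr[5], array becomes [12, 10, 8, 8, 26, 31, 32, 36, 29]
i ends at 4, j ends at 3: the pointers have crossed (j < i), so scanning stops.

Swap pivot arr[0] with arr[3] to place pivot at position 3: [8, 10, 8, 12, 26, 31, 32, 36, 29]
Pivot position: 3

After partitioning with pivot 12, the array becomes [8, 10, 8, 12, 26, 31, 32, 36, 29]. The pivot is placed at index 3. All elements to the left of the pivot are <= 12, and all elements to the right are > 12.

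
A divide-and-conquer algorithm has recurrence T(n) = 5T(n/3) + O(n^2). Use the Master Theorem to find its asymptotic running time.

Master Theorem for T(n) = 5T(n/3) + O(n^2):

a = 5, b = 3, c = 2
log_b(a) = log_3(5) = 1.4650

Case 3: c = 2 > log_3(5) = 1.4650
T(n) = O(n^2) = O(n^2)

For T(n) = 5T(n/3) + O(n^2): log_3(5) = 1.4650. This is Case 3 of the Master Theorem (c > log_b(a), work dominated by root), giving O(n^2).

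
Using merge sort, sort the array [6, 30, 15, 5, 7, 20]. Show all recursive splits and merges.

Merge sort trace:

Split: [6, 30, 15, 5, 7, 20] -> [6, 30, 15] and [5, 7, 20]
  Split: [6, 30, 15] -> [6] and [30, 15]
    Split: [30, 15] -> [30] and [15]
    Merge: [30] + [15] -> [15, 30]
  Merge: [6] + [15, 30] -> [6, 15, 30]
  Split: [5, 7, 20] -> [5] and [7, 20]
    Split: [7, 20] -> [7] and [20]
    Merge: [7] + [20] -> [7, 20]
  Merge: [5] + [7, 20] -> [5, 7, 20]
Merge: [6, 15, 30] + [5, 7, 20] -> [5, 6, 7, 15, 20, 30]

Final sorted array: [5, 6, 7, 15, 20, 30]

The merge sort proceeds by recursively splitting the array and merging sorted halves.
After all merges, the sorted array is [5, 6, 7, 15, 20, 30].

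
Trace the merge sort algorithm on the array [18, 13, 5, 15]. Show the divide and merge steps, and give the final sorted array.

Merge sort trace:

Split: [18, 13, 5, 15] -> [18, 13] and [5, 15]
  Split: [18, 13] -> [18] and [13]
  Merge: [18] + [13] -> [13, 18]
  Split: [5, 15] -> [5] and [15]
  Merge: [5] + [15] -> [5, 15]
Merge: [13, 18] + [5, 15] -> [5, 13, 15, 18]

Final sorted array: [5, 13, 15, 18]

The merge sort proceeds by recursively splitting the array and merging sorted halves.
After all merges, the sorted array is [5, 13, 15, 18].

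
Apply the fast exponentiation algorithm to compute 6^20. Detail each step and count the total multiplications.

Computing 6^20 by squaring (build up from 6^1; each line after the first costs one multiplication):

6^1 = 6
6^2 = (6^1)^2 = 6^2 = 36
6^4 = (6^2)^2 = 36^2 = 1296
6^5 = 6 * 6^4 = 6 * 1296 = 7776
6^10 = (6^5)^2 = 7776^2 = 60466176
6^20 = (6^10)^2 = 60466176^2 = 3656158440062976

Result: 3656158440062976
Multiplications needed: 5 (5 lines after 6^1)

6^20 = 3656158440062976. Using exponentiation by squaring, this requires 5 multiplications. The key idea: if the exponent is even, square the half-power; if odd, multiply by the base once.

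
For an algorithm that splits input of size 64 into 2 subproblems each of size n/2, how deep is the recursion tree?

For divide and conquer with division factor 2:

Problem sizes at each level:
Level 0: 64
Level 1: 32
Level 2: 16
Level 3: 8
Level 4: 4
Level 5: 2
Level 6: 1

The root is level 0 and the size-1 base case is level 6 (the tree spans levels 0 through 6, i.e. 7 levels counting the root), so the depth is the number of divisions: log_2(64) = 6

The recursion tree depth is log_2(64) = 6. At each level, the problem size is divided by 2, so it takes 6 divisions to reduce to a base case of size 1. The algorithm makes 2 recursive calls at each level.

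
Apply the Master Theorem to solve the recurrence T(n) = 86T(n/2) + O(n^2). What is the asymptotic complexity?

Master Theorem for T(n) = 86T(n/2) + O(n^2):

a = 86, b = 2, c = 2
log_b(a) = log_2(86) = 6.4263

Case 1: c = 2 < log_2(86) = 6.4263
T(n) = O(n^(log_2 86))

For T(n) = 86T(n/2) + O(n^2): log_2(86) = 6.4263. This is Case 1 of the Master Theorem (c < log_b(a), work dominated by leaves), giving O(n^(log_2 86)).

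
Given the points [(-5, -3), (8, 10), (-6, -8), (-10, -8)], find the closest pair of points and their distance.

Computing all pairwise distances among 4 points:

d((-5, -3), (8, 10)) = 18.3848
d((-5, -3), (-6, -8)) = 5.099
d((-5, -3), (-10, -8)) = 7.0711
d((8, 10), (-6, -8)) = 22.8035
d((8, 10), (-10, -8)) = 25.4558
d((-6, -8), (-10, -8)) = 4.0 <-- minimum

Closest pair: (-6, -8) and (-10, -8) with distance 4.0

The closest pair is (-6, -8) and (-10, -8) with Euclidean distance 4.0. For 4 points, brute-force pairwise comparison is shown above. For large n, the divide-and-conquer algorithm (sort by x, recurse on halves, check the dividing strip) achieves O(n log n).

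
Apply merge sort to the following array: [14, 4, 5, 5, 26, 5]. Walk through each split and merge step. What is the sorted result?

Merge sort trace:

Split: [14, 4, 5, 5, 26, 5] -> [14, 4, 5] and [5, 26, 5]
  Split: [14, 4, 5] -> [14] and [4, 5]
    Split: [4, 5] -> [4] and [5]
    Merge: [4] + [5] -> [4, 5]
  Merge: [14] + [4, 5] -> [4, 5, 14]
  Split: [5, 26, 5] -> [5] and [26, 5]
    Split: [26, 5] -> [26] and [5]
    Merge: [26] + [5] -> [5, 26]
  Merge: [5] + [5, 26] -> [5, 5, 26]
Merge: [4, 5, 14] + [5, 5, 26] -> [4, 5, 5, 5, 14, 26]

Final sorted array: [4, 5, 5, 5, 14, 26]

The merge sort proceeds by recursively splitting the array and merging sorted halves.
After all merges, the sorted array is [4, 5, 5, 5, 14, 26].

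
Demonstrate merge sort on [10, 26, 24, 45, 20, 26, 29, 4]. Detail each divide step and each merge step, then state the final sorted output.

Merge sort trace:

Split: [10, 26, 24, 45, 20, 26, 29, 4] -> [10, 26, 24, 45] and [20, 26, 29, 4]
  Split: [10, 26, 24, 45] -> [10, 26] and [24, 45]
    Split: [10, 26] -> [10] and [26]
    Merge: [10] + [26] -> [10, 26]
    Split: [24, 45] -> [24] and [45]
    Merge: [24] + [45] -> [24, 45]
  Merge: [10, 26] + [24, 45] -> [10, 24, 26, 45]
  Split: [20, 26, 29, 4] -> [20, 26] and [29, 4]
    Split: [20, 26] -> [20] and [26]
    Merge: [20] + [26] -> [20, 26]
    Split: [29, 4] -> [29] and [4]
    Merge: [29] + [4] -> [4, 29]
  Merge: [20, 26] + [4, 29] -> [4, 20, 26, 29]
Merge: [10, 24, 26, 45] + [4, 20, 26, 29] -> [4, 10, 20, 24, 26, 26, 29, 45]

Final sorted array: [4, 10, 20, 24, 26, 26, 29, 45]

The merge sort proceeds by recursively splitting the array and merging sorted halves.
After all merges, the sorted array is [4, 10, 20, 24, 26, 26, 29, 45].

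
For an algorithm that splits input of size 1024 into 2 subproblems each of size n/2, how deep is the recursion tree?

For divide and conquer with division factor 2:

Problem sizes at each level:
Level 0: 1024
Level 1: 512
Level 2: 256
Level 3: 128
Level 4: 64
Level 5: 32
Level 6: 16
Level 7: 8
Level 8: 4
Level 9: 2
Level 10: 1

The root is level 0 and the size-1 base case is level 10 (the tree spans levels 0 through 10, i.e. 11 levels counting the root), so the depth is the number of divisions: log_2(1024) = 10

The recursion tree depth is log_2(1024) = 10. At each level, the problem size is divided by 2, so it takes 10 divisions to reduce to a base case of size 1. The algorithm makes 2 recursive calls at each level.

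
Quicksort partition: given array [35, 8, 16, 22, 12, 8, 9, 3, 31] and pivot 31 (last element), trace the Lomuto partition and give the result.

Lomuto partition with pivot = 31:

Initial array: [35, 8, 16, 22, 12, 8, 9, 3, 31]

arr[0]=35 > 31: no swap
arr[1]=8 <= 31: swap with position 0, array becomes [8, 35, 16, 22, 12, 8, 9, 3, 31]
arr[2]=16 <= 31: swap with position 1, array becomes [8, 16, 35, 22, 12, 8, 9, 3, 31]
arr[3]=22 <= 31: swap with position 2, array becomes [8, 16, 22, 35, 12, 8, 9, 3, 31]
arr[4]=12 <= 31: swap with position 3, array becomes [8, 16, 22, 12, 35, 8, 9, 3, 31]
arr[5]=8 <= 31: swap with position 4, array becomes [8, 16, 22, 12, 8, 35, 9, 3, 31]
arr[6]=9 <= 31: swap with position 5, array becomes [8, 16, 22, 12, 8, 9, 35, 3, 31]
arr[7]=3 <= 31: swap with position 6, array becomes [8, 16, 22, 12, 8, 9, 3, 35, 31]

Place pivot at position 7: [8, 16, 22, 12, 8, 9, 3, 31, 35]
Pivot position: 7

After partitioning with pivot 31, the array becomes [8, 16, 22, 12, 8, 9, 3, 31, 35]. The pivot is placed at index 7. All elements to the left of the pivot are <= 31, and all elements to the right are > 31.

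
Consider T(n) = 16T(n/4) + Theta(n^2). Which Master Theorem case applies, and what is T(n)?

Master Theorem for T(n) = 16T(n/4) + O(n^2):

a = 16, b = 4, c = 2
log_b(a) = log_4(16) = 2.0000

Case 2: c = 2 = log_4(16) = 2.0000
T(n) = O(n^2 log n) = O(n^2 log n)

For T(n) = 16T(n/4) + O(n^2): log_4(16) = 2.0000. This is Case 2 of the Master Theorem (c = log_b(a), equal work at all levels), giving O(n^2 log n).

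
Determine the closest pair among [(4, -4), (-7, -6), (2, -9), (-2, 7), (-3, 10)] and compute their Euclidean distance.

Computing all pairwise distances among 5 points:

d((4, -4), (-7, -6)) = 11.1803
d((4, -4), (2, -9)) = 5.3852
d((4, -4), (-2, 7)) = 12.53
d((4, -4), (-3, 10)) = 15.6525
d((-7, -6), (2, -9)) = 9.4868
d((-7, -6), (-2, 7)) = 13.9284
d((-7, -6), (-3, 10)) = 16.4924
d((2, -9), (-2, 7)) = 16.4924
d((2, -9), (-3, 10)) = 19.6469
d((-2, 7), (-3, 10)) = 3.1623 <-- minimum

Closest pair: (-2, 7) and (-3, 10) with distance 3.1623

The closest pair is (-2, 7) and (-3, 10) with Euclidean distance 3.1623. For 5 points, brute-force pairwise comparison is shown above. For large n, the divide-and-conquer algorithm (sort by x, recurse on halves, check the dividing strip) achieves O(n log n).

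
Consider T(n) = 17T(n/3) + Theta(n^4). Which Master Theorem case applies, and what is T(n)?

Master Theorem for T(n) = 17T(n/3) + O(n^4):

a = 17, b = 3, c = 4
log_b(a) = log_3(17) = 2.5789

Case 3: c = 4 > log_3(17) = 2.5789
T(n) = O(n^4) = O(n^4)

For T(n) = 17T(n/3) + O(n^4): log_3(17) = 2.5789. This is Case 3 of the Master Theorem (c > log_b(a), work dominated by root), giving O(n^4).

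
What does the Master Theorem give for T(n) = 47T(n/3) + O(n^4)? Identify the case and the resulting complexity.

Master Theorem for T(n) = 47T(n/3) + O(n^4):

a = 47, b = 3, c = 4
log_b(a) = log_3(47) = 3.5046

Case 3: c = 4 > log_3(47) = 3.5046
T(n) = O(n^4) = O(n^4)

For T(n) = 47T(n/3) + O(n^4): log_3(47) = 3.5046. This is Case 3 of the Master Theorem (c > log_b(a), work dominated by root), giving O(n^4).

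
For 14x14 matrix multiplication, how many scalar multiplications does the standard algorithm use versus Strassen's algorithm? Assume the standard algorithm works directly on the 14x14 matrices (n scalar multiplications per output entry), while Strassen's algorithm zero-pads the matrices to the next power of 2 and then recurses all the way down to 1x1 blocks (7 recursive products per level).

Matrix multiplication for 14x14 matrices:

Strassen's algorithm requires power-of-2 dimensions. Pad 14x14 to 16x16 (next power of 2).

Standard algorithm: 14^3 = 2744 multiplications
Strassen's algorithm: 7^(log2(16)) = 7^4 = 2401 multiplications
Savings: 2744 - 2401 = 343 multiplications

Standard: 2744 multiplications (14^3). Strassen: 2401 multiplications (7^4, after padding to 16x16). Strassen reduces 8 recursive multiplications to 7 at each level.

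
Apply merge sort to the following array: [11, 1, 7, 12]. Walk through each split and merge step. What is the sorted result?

Merge sort trace:

Split: [11, 1, 7, 12] -> [11, 1] and [7, 12]
  Split: [11, 1] -> [11] and [1]
  Merge: [11] + [1] -> [1, 11]
  Split: [7, 12] -> [7] and [12]
  Merge: [7] + [12] -> [7, 12]
Merge: [1, 11] + [7, 12] -> [1, 7, 11, 12]

Final sorted array: [1, 7, 11, 12]

The merge sort proceeds by recursively splitting the array and merging sorted halves.
After all merges, the sorted array is [1, 7, 11, 12].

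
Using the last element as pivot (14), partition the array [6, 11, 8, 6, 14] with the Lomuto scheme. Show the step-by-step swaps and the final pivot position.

Lomuto partition with pivot = 14:

Initial array: [6, 11, 8, 6, 14]

arr[0]=6 <= 14: swap with position 0, array becomes [6, 11, 8, 6, 14]
arr[1]=11 <= 14: swap with position 1, array becomes [6, 11, 8, 6, 14]
arr[2]=8 <= 14: swap with position 2, array becomes [6, 11, 8, 6, 14]
arr[3]=6 <= 14: swap with position 3, array becomes [6, 11, 8, 6, 14]

Place pivot at position 4: [6, 11, 8, 6, 14]
Pivot position: 4

After partitioning with pivot 14, the array becomes [6, 11, 8, 6, 14]. The pivot is placed at index 4. All elements to the left of the pivot are <= 14, and all elements to the right are > 14.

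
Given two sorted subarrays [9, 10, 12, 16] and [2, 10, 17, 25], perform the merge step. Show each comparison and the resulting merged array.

Merging process:

Compare 9 vs 2: take 2 from right. Merged: [2]
Compare 9 vs 10: take 9 from left. Merged: [2, 9]
Compare 10 vs 10: take 10 from left. Merged: [2, 9, 10]
Compare 12 vs 10: take 10 from right. Merged: [2, 9, 10, 10]
Compare 12 vs 17: take 12 from left. Merged: [2, 9, 10, 10, 12]
Compare 16 vs 17: take 16 from left. Merged: [2, 9, 10, 10, 12, 16]
Append remaining from right: [17, 25]. Merged: [2, 9, 10, 10, 12, 16, 17, 25]

Final merged array: [2, 9, 10, 10, 12, 16, 17, 25]
Total comparisons: 6

The merged array is [2, 9, 10, 10, 12, 16, 17, 25], requiring 6 comparisons. The merge step runs in O(n) time where n is the total number of elements.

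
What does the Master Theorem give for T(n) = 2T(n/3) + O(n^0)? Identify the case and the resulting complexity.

Master Theorem for T(n) = 2T(n/3) + O(n^0):

a = 2, b = 3, c = 0
log_b(a) = log_3(2) = 0.6309

Case 1: c = 0 < log_3(2) = 0.6309
T(n) = O(n^(log_3 2))

For T(n) = 2T(n/3) + O(n^0): log_3(2) = 0.6309. This is Case 1 of the Master Theorem (c < log_b(a), work dominated by leaves), giving O(n^(log_3 2)).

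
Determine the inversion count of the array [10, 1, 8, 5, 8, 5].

Finding inversions in [10, 1, 8, 5, 8, 5]:

(0, 1): arr[0]=10 > arr[1]=1
(0, 2): arr[0]=10 > arr[2]=8
(0, 3): arr[0]=10 > arr[3]=5
(0, 4): arr[0]=10 > arr[4]=8
(0, 5): arr[0]=10 > arr[5]=5
(2, 3): arr[2]=8 > arr[3]=5
(2, 5): arr[2]=8 > arr[5]=5
(4, 5): arr[4]=8 > arr[5]=5

Total inversions: 8

The array has 8 inversion(s): (0,1), (0,2), (0,3), (0,4), (0,5), (2,3), (2,5), (4,5). Each pair (i,j) satisfies i < j and arr[i] > arr[j].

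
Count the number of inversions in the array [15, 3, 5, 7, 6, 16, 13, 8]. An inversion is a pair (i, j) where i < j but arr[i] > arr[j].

Finding inversions in [15, 3, 5, 7, 6, 16, 13, 8]:

(0, 1): arr[0]=15 > arr[1]=3
(0, 2): arr[0]=15 > arr[2]=5
(0, 3): arr[0]=15 > arr[3]=7
(0, 4): arr[0]=15 > arr[4]=6
(0, 6): arr[0]=15 > arr[6]=13
(0, 7): arr[0]=15 > arr[7]=8
(3, 4): arr[3]=7 > arr[4]=6
(5, 6): arr[5]=16 > arr[6]=13
(5, 7): arr[5]=16 > arr[7]=8
(6, 7): arr[6]=13 > arr[7]=8

Total inversions: 10

The array has 10 inversion(s): (0,1), (0,2), (0,3), (0,4), (0,6), (0,7), (3,4), (5,6), (5,7), (6,7). Each pair (i,j) satisfies i < j and arr[i] > arr[j].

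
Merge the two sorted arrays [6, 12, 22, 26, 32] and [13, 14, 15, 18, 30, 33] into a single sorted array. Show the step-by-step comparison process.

Merging process:

Compare 6 vs 13: take 6 from left. Merged: [6]
Compare 12 vs 13: take 12 from left. Merged: [6, 12]
Compare 22 vs 13: take 13 from right. Merged: [6, 12, 13]
Compare 22 vs 14: take 14 from right. Merged: [6, 12, 13, 14]
Compare 22 vs 15: take 15 from right. Merged: [6, 12, 13, 14, 15]
Compare 22 vs 18: take 18 from right. Merged: [6, 12, 13, 14, 15, 18]
Compare 22 vs 30: take 22 from left. Merged: [6, 12, 13, 14, 15, 18, 22]
Compare 26 vs 30: take 26 from left. Merged: [6, 12, 13, 14, 15, 18, 22, 26]
Compare 32 vs 30: take 30 from right. Merged: [6, 12, 13, 14, 15, 18, 22, 26, 30]
Compare 32 vs 33: take 32 from left. Merged: [6, 12, 13, 14, 15, 18, 22, 26, 30, 32]
Append remaining from right: [33]. Merged: [6, 12, 13, 14, 15, 18, 22, 26, 30, 32, 33]

Final merged array: [6, 12, 13, 14, 15, 18, 22, 26, 30, 32, 33]
Total comparisons: 10

The merged array is [6, 12, 13, 14, 15, 18, 22, 26, 30, 32, 33], requiring 10 comparisons. The merge step runs in O(n) time where n is the total number of elements.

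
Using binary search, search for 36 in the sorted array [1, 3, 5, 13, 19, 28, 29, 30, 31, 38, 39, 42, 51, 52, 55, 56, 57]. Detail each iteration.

Binary search for 36 in [1, 3, 5, 13, 19, 28, 29, 30, 31, 38, 39, 42, 51, 52, 55, 56, 57]:

lo=0, hi=16, mid=8, arr[mid]=31 -> 31 < 36, search right half
lo=9, hi=16, mid=12, arr[mid]=51 -> 51 > 36, search left half
lo=9, hi=11, mid=10, arr[mid]=39 -> 39 > 36, search left half
lo=9, hi=9, mid=9, arr[mid]=38 -> 38 > 36, search left half
lo=9 > hi=8, target 36 not found

Binary search determines that 36 is not in the array after 4 comparisons. The search space was exhausted without finding the target.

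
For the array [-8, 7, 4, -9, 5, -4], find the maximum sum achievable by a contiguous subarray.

Using Kadane's algorithm on [-8, 7, 4, -9, 5, -4]:

Scanning through the array:
Position 1 (value 7): max_ending_here = 7, max_so_far = 7
Position 2 (value 4): max_ending_here = 11, max_so_far = 11
Position 3 (value -9): max_ending_here = 2, max_so_far = 11
Position 4 (value 5): max_ending_here = 7, max_so_far = 11
Position 5 (value -4): max_ending_here = 3, max_so_far = 11

Maximum subarray: [7, 4]
Maximum sum: 11

The maximum subarray is [7, 4] with sum 11. This subarray runs from index 1 to index 2.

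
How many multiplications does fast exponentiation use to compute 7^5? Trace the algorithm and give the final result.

Computing 7^5 by squaring (build up from 7^1; each line after the first costs one multiplication):

7^1 = 7
7^2 = (7^1)^2 = 7^2 = 49
7^4 = (7^2)^2 = 49^2 = 2401
7^5 = 7 * 7^4 = 7 * 2401 = 16807

Result: 16807
Multiplications needed: 3 (3 lines after 7^1)

7^5 = 16807. Using exponentiation by squaring, this requires 3 multiplications. The key idea: if the exponent is even, square the half-power; if odd, multiply by the base once.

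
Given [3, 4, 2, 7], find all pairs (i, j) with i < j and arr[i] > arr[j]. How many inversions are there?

Finding inversions in [3, 4, 2, 7]:

(0, 2): arr[0]=3 > arr[2]=2
(1, 2): arr[1]=4 > arr[2]=2

Total inversions: 2

The array has 2 inversion(s): (0,2), (1,2). Each pair (i,j) satisfies i < j and arr[i] > arr[j].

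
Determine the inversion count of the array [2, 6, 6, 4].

Finding inversions in [2, 6, 6, 4]:

(1, 3): arr[1]=6 > arr[3]=4
(2, 3): arr[2]=6 > arr[3]=4

Total inversions: 2

The array has 2 inversion(s): (1,3), (2,3). Each pair (i,j) satisfies i < j and arr[i] > arr[j].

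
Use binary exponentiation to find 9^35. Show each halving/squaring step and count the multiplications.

Computing 9^35 by squaring (build up from 9^1; each line after the first costs one multiplication):

9^1 = 9
9^2 = (9^1)^2 = 9^2 = 81
9^4 = (9^2)^2 = 81^2 = 6561
9^8 = (9^4)^2 = 6561^2 = 43046721
9^16 = (9^8)^2 = 43046721^2 = 1853020188851841
9^17 = 9 * 9^16 = 9 * 1853020188851841 = 16677181699666569
9^34 = (9^17)^2 = 16677181699666569^2 = 278128389443693511257285776231761
9^35 = 9 * 9^34 = 9 * 278128389443693511257285776231761 = 2503155504993241601315571986085849

Result: 2503155504993241601315571986085849
Multiplications needed: 7 (7 lines after 9^1)

9^35 = 2503155504993241601315571986085849. Using exponentiation by squaring, this requires 7 multiplications. The key idea: if the exponent is even, square the half-power; if odd, multiply by the base once.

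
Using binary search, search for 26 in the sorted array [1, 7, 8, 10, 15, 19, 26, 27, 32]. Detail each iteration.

Binary search for 26 in [1, 7, 8, 10, 15, 19, 26, 27, 32]:

lo=0, hi=8, mid=4, arr[mid]=15 -> 15 < 26, search right half
lo=5, hi=8, mid=6, arr[mid]=26 -> Found target at index 6!

Binary search finds 26 at index 6 after 2 comparisons. The search repeatedly halves the search space by comparing with the middle element.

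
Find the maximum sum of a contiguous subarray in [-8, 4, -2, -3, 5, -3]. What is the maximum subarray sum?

Using Kadane's algorithm on [-8, 4, -2, -3, 5, -3]:

Scanning through the array:
Position 1 (value 4): max_ending_here = 4, max_so_far = 4
Position 2 (value -2): max_ending_here = 2, max_so_far = 4
Position 3 (value -3): max_ending_here = -1, max_so_far = 4
Position 4 (value 5): max_ending_here = 5, max_so_far = 5
Position 5 (value -3): max_ending_here = 2, max_so_far = 5

Maximum subarray: [5]
Maximum sum: 5

The maximum subarray is [5] with sum 5. This subarray runs from index 4 to index 4.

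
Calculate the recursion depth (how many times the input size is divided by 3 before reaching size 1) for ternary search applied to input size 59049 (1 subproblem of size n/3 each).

For divide and conquer with division factor 3:

Problem sizes at each level:
Level 0: 59049
Level 1: 19683
Level 2: 6561
Level 3: 2187
Level 4: 729
Level 5: 243
Level 6: 81
Level 7: 27
Level 8: 9
Level 9: 3
Level 10: 1

The root is level 0 and the size-1 base case is level 10 (the tree spans levels 0 through 10, i.e. 11 levels counting the root), so the depth is the number of divisions: log_3(59049) = 10

The recursion tree depth is log_3(59049) = 10. At each level, the problem size is divided by 3, so it takes 10 divisions to reduce to a base case of size 1. The algorithm makes 1 recursive call at each level.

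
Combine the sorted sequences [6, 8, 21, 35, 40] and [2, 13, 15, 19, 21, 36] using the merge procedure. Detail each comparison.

Merging process:

Compare 6 vs 2: take 2 from right. Merged: [2]
Compare 6 vs 13: take 6 from left. Merged: [2, 6]
Compare 8 vs 13: take 8 from left. Merged: [2, 6, 8]
Compare 21 vs 13: take 13 from right. Merged: [2, 6, 8, 13]
Compare 21 vs 15: take 15 from right. Merged: [2, 6, 8, 13, 15]
Compare 21 vs 19: take 19 from right. Merged: [2, 6, 8, 13, 15, 19]
Compare 21 vs 21: take 21 from left. Merged: [2, 6, 8, 13, 15, 19, 21]
Compare 35 vs 21: take 21 from right. Merged: [2, 6, 8, 13, 15, 19, 21, 21]
Compare 35 vs 36: take 35 from left. Merged: [2, 6, 8, 13, 15, 19, 21, 21, 35]
Compare 40 vs 36: take 36 from right. Merged: [2, 6, 8, 13, 15, 19, 21, 21, 35, 36]
Append remaining from left: [40]. Merged: [2, 6, 8, 13, 15, 19, 21, 21, 35, 36, 40]

Final merged array: [2, 6, 8, 13, 15, 19, 21, 21, 35, 36, 40]
Total comparisons: 10

The merged array is [2, 6, 8, 13, 15, 19, 21, 21, 35, 36, 40], requiring 10 comparisons. The merge step runs in O(n) time where n is the total number of elements.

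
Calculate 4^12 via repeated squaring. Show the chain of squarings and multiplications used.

Computing 4^12 by squaring (build up from 4^1; each line after the first costs one multiplication):

4^1 = 4
4^2 = (4^1)^2 = 4^2 = 16
4^3 = 4 * 4^2 = 4 * 16 = 64
4^6 = (4^3)^2 = 64^2 = 4096
4^12 = (4^6)^2 = 4096^2 = 16777216

Result: 16777216
Multiplications needed: 4 (4 lines after 4^1)

4^12 = 16777216. Using exponentiation by squaring, this requires 4 multiplications. The key idea: if the exponent is even, square the half-power; if odd, multiply by the base once.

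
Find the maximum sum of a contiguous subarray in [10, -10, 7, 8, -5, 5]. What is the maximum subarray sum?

Using Kadane's algorithm on [10, -10, 7, 8, -5, 5]:

Scanning through the array:
Position 1 (value -10): max_ending_here = 0, max_so_far = 10
Position 2 (value 7): max_ending_here = 7, max_so_far = 10
Position 3 (value 8): max_ending_here = 15, max_so_far = 15
Position 4 (value -5): max_ending_here = 10, max_so_far = 15
Position 5 (value 5): max_ending_here = 15, max_so_far = 15

Maximum subarray: [10, -10, 7, 8]
Maximum sum: 15

The maximum subarray is [10, -10, 7, 8] with sum 15. This subarray runs from index 0 to index 3.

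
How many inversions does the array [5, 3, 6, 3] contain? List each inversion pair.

Finding inversions in [5, 3, 6, 3]:

(0, 1): arr[0]=5 > arr[1]=3
(0, 3): arr[0]=5 > arr[3]=3
(2, 3): arr[2]=6 > arr[3]=3

Total inversions: 3

The array has 3 inversion(s): (0,1), (0,3), (2,3). Each pair (i,j) satisfies i < j and arr[i] > arr[j].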